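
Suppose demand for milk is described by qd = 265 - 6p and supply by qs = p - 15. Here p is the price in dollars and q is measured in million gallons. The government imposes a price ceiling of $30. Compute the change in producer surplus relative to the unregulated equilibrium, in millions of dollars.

-200

In a free market, 265 - 6p = p - 15 gives the equilibrium p* = 40, q* = 25.
Since 30 < 40, the ceiling is binding.
At p = 30: qd = 265 - 6·30 = 85 and qs = 30 - 15 = 15.
Producer surplus without the control is ½ · (40 - 15) · 25 = 312.5.
With the ceiling, producers sell 15 units at 30, so PS = ½ · (30 - 15) · 15 = 112.5.
Change in producer surplus = 112.5 - 312.5 = -200.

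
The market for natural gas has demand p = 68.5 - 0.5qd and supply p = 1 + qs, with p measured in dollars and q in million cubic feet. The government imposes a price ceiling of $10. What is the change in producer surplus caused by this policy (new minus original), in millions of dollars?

Rearranging demand gives qd = 137 - 2p; rearranging supply gives qs = p - 1. Equilibrium: 137 - 2p = p - 1, so 138 = 3p and p* = 46, q* = 45.
Since 10 < 46, the ceiling is binding.
At p = 10: qd = 137 - 2·10 = 117 and qs = 10 - 1 = 9.
Producer surplus without the control is ½ · (46 - 1) · 45 = 1012.5.
With the ceiling, producers sell 9 units at 10, so PS = ½ · (10 - 1) · 9 = 40.5.
Change in producer surplus = 40.5 - 1012.5 = -972.

-972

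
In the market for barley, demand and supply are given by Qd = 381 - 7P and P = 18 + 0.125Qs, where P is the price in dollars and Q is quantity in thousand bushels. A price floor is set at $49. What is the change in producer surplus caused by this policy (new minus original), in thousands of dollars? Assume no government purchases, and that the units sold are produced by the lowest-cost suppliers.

-68.25

Rearranging supply gives Qs = 8P - 144. Setting quantity demanded equal to quantity supplied, 381 - 7P = 8P - 144, gives P* = 35 and Q* = 136.
Since 49 > 35, the floor is binding.
At P = 49: Qd = 381 - 7·49 = 38 and Qs = 8·49 - 144 = 248.
Producer surplus without the control is ½ · (35 - 18) · 136 = 1156.
With the floor, 38 units are sold at 49. The supply price at Q = 38 is 22.75, so PS = ½ · [(49 - 18) + (49 - 22.75)] · 38 = 1087.75.
Change in producer surplus = 1087.75 - 1156 = -68.25.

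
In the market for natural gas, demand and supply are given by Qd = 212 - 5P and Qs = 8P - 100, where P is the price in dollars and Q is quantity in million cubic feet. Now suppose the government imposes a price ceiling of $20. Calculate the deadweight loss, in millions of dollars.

166.4

Setting quantity demanded equal to quantity supplied, 212 - 5P = 8P - 100, gives P* = 24 and Q* = 92.
The ceiling of 20 is below the equilibrium price 24, so it binds.
At P = 20: Qd = 212 - 5·20 = 112 and Qs = 8·20 - 100 = 60.
Quantity traded falls to 60. At Q = 60 the demand price is (212 - 60)/5 = 30.4 and the supply price is (100 + 60)/8 = 20.
Deadweight loss = ½ · (30.4 - 20) · (92 - 60) = ½ · 10.4 · 32 = 166.4.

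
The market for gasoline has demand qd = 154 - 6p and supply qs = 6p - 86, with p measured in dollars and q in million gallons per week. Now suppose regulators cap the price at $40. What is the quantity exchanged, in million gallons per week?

34

Equilibrium: 154 - 6p = 6p - 86, so 240 = 12p and p* = 20, q* = 34.
The ceiling of 40 is above the equilibrium price 20, so it is not binding; the market clears at p* = 20, q* = 34.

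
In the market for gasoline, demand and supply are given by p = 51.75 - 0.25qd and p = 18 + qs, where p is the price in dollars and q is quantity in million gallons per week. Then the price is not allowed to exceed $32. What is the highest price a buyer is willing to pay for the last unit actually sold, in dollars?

48.25

Rearranging demand gives qd = 207 - 4p; rearranging supply gives qs = p - 18. Setting quantity demanded equal to quantity supplied, 207 - 4p = p - 18, gives p* = 45 and q* = 27.
Because the ceiling (32) lies below the market-clearing price, it is binding.
At p = 32: qd = 207 - 4·32 = 79 and qs = 32 - 18 = 14.
Only 14 units reach the market. On the demand curve, the marginal buyer's willingness to pay at q = 14 is (207 - 14)/4 = 48.25.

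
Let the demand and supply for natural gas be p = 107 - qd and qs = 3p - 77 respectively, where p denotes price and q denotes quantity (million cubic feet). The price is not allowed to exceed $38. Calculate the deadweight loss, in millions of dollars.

384

Rearranging demand gives qd = 107 - p. Setting quantity demanded equal to quantity supplied, 107 - p = 3p - 77, gives p* = 46 and q* = 61.
Because the ceiling (38) lies below the market-clearing price, it is binding.
At p = 38: qd = 107 - 38 = 69 and qs = 3·38 - 77 = 37.
Quantity traded falls to 37. At q = 37 the demand price is 107 - 37 = 70 and the supply price is (77 + 37)/3 = 38.
Deadweight loss = ½ · (70 - 38) · (61 - 37) = ½ · 32 · 24 = 384.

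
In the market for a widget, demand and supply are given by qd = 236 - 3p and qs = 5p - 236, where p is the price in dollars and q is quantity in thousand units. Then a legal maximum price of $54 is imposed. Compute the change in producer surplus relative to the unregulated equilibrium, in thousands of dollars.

In a free market, 236 - 3p = 5p - 236 gives the equilibrium p* = 59, q* = 59.
Since 54 < 59, the ceiling is binding.
At p = 54: qd = 236 - 3·54 = 74 and qs = 5·54 - 236 = 34.
Producer surplus without the control is ½ · (59 - 47.2) · 59 = 348.1.
With the ceiling, producers sell 34 units at 54, so PS = ½ · (54 - 47.2) · 34 = 115.6.
Change in producer surplus = 115.6 - 348.1 = -232.5.

-232.5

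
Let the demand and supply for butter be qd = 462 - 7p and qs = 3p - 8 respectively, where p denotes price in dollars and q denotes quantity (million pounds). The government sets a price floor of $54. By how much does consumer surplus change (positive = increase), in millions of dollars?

-759.5

Setting quantity demanded equal to quantity supplied, 462 - 7p = 3p - 8, gives p* = 47 and q* = 133.
Because the floor (54) lies above the market-clearing price, it is binding.
At p = 54: qd = 462 - 7·54 = 84 and qs = 3·54 - 8 = 154.
Consumer surplus without the control is ½ · (66 - 47) · 133 = 1263.5.
With the floor, consumers buy 84 units at 54, so CS = ½ · (66 - 54) · 84 = 504.
Change in consumer surplus = 504 - 1263.5 = -759.5.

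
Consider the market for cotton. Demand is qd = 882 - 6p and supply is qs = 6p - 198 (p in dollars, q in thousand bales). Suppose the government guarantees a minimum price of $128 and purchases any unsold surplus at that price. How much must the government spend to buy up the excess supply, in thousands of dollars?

Equilibrium: 882 - 6p = 6p - 198, so 1080 = 12p and p* = 90, q* = 342.
Because the floor (128) lies above the market-clearing price, it is binding.
At p = 128: qd = 882 - 6·128 = 114 and qs = 6·128 - 198 = 570.
Surplus = qs - qd = 456.
Government expenditure = surplus × support price = 456 × 128 = 58368.

58368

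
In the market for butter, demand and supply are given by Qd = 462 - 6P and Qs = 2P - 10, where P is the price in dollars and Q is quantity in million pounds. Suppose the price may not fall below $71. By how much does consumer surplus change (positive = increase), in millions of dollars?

Setting quantity demanded equal to quantity supplied, 462 - 6P = 2P - 10, gives P* = 59 and Q* = 108.
Because the floor (71) lies above the market-clearing price, it is binding.
At P = 71: Qd = 462 - 6·71 = 36 and Qs = 2·71 - 10 = 132.
Consumer surplus without the control is ½ · (77 - 59) · 108 = 972.
With the floor, consumers buy 36 units at 71, so CS = ½ · (77 - 71) · 36 = 108.
Change in consumer surplus = 108 - 972 = -864.

-864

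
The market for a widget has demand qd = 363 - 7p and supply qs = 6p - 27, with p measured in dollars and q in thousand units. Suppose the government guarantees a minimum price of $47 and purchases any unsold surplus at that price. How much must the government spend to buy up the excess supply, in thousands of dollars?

10387

Equilibrium: 363 - 7p = 6p - 27, so 390 = 13p and p* = 30, q* = 153.
Since 47 > 30, the floor is binding.
At p = 47: qd = 363 - 7·47 = 34 and qs = 6·47 - 27 = 255.
Surplus = qs - qd = 221.
Government expenditure = surplus × support price = 221 × 47 = 10387.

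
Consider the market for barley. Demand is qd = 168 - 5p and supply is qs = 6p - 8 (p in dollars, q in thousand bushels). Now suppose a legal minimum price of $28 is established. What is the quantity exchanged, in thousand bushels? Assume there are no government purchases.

Without the control the market clears where 168 - 5p = 6p - 8, i.e. p* = 16 and q* = 88.
Because the floor (28) lies above the market-clearing price, it is binding.
At p = 28: qd = 168 - 5·28 = 28 and qs = 6·28 - 8 = 160.
The quantity actually transacted is the short side, demand: 28.

28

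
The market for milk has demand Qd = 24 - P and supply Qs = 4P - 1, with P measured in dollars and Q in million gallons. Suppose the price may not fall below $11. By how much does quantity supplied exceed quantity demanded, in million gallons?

Equilibrium: 24 - P = 4P - 1, so 25 = 5P and P* = 5, Q* = 19.
Since 11 > 5, the floor is binding.
At P = 11: Qd = 24 - 11 = 13 and Qs = 4·11 - 1 = 43.
Surplus = Qs - Qd = 43 - 13 = 30.

30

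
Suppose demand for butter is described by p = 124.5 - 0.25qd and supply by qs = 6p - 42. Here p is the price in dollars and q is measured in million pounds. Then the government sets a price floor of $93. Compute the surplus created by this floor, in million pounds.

Rearranging demand gives qd = 498 - 4p. Without the control the market clears where 498 - 4p = 6p - 42, i.e. p* = 54 and q* = 282.
Since 93 > 54, the floor is binding.
At p = 93: qd = 498 - 4·93 = 126 and qs = 6·93 - 42 = 516.
Surplus = qs - qd = 516 - 126 = 390.

390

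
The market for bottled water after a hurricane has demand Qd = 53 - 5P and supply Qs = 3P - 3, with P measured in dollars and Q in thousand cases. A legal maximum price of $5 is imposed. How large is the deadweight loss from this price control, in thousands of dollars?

Setting quantity demanded equal to quantity supplied, 53 - 5P = 3P - 3, gives P* = 7 and Q* = 18.
Because the ceiling (5) lies below the market-clearing price, it is binding.
At P = 5: Qd = 53 - 5·5 = 28 and Qs = 3·5 - 3 = 12.
Quantity traded falls to 12. At Q = 12 the demand price is (53 - 12)/5 = 8.2 and the supply price is (3 + 12)/3 = 5.
Deadweight loss = ½ · (8.2 - 5) · (18 - 12) = ½ · 3.2 · 6 = 9.6.

9.6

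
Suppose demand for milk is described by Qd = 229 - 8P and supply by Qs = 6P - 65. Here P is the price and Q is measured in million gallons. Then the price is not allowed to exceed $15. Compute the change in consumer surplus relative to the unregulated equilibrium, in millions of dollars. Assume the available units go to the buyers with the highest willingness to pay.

In a free market, 229 - 8P = 6P - 65 gives the equilibrium P* = 21, Q* = 61.
Since 15 < 21, the ceiling is binding.
At P = 15: Qd = 229 - 8·15 = 109 and Qs = 6·15 - 65 = 25.
Consumer surplus without the control is ½ · (28.625 - 21) · 61 = 232.5625.
With the ceiling, 25 units are sold at 15 (assume they go to the highest-value buyers). The demand price at Q = 25 is 25.5, so CS = ½ · [(28.625 - 15) + (25.5 - 15)] · 25 = 301.5625.
Change in consumer surplus = 301.5625 - 232.5625 = 69.

69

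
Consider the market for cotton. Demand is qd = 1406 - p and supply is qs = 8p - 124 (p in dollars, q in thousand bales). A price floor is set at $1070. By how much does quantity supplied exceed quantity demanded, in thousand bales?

Equilibrium: 1406 - p = 8p - 124, so 1530 = 9p and p* = 170, q* = 1236.
Since 1070 > 170, the floor is binding.
At p = 1070: qd = 1406 - 1070 = 336 and qs = 8·1070 - 124 = 8436.
Surplus = qs - qd = 8436 - 336 = 8100.

8100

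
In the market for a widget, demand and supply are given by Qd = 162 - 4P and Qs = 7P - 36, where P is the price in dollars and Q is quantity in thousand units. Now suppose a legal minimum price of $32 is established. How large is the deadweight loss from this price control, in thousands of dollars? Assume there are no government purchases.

Without the control the market clears where 162 - 4P = 7P - 36, i.e. P* = 18 and Q* = 90.
Because the floor (32) lies above the market-clearing price, it is binding.
At P = 32: Qd = 162 - 4·32 = 34 and Qs = 7·32 - 36 = 188.
Quantity traded falls to 34. At Q = 34 the demand price is (162 - 34)/4 = 32 and the supply price is (36 + 34)/7 = 10.
Deadweight loss = ½ · (32 - 10) · (90 - 34) = ½ · 22 · 56 = 616.

616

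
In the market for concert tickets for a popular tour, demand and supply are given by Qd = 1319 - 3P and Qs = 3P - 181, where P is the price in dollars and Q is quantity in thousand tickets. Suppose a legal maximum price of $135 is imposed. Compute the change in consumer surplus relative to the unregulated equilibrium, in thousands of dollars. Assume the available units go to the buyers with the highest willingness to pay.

In a free market, 1319 - 3P = 3P - 181 gives the equilibrium P* = 250, Q* = 569.
Since 135 < 250, the ceiling is binding.
At P = 135: Qd = 1319 - 3·135 = 914 and Qs = 3·135 - 181 = 224.
Consumer surplus without the control is ½ · (1319/3 - 250) · 569 = 323761/6.
With the ceiling, 224 units are sold at 135 (assume they go to the highest-value buyers). The demand price at Q = 224 is 365, so CS = ½ · [(1319/3 - 135) + (365 - 135)] · 224 = 179648/3.
Change in consumer surplus = 179648/3 - 323761/6 = 5922.5.

5922.5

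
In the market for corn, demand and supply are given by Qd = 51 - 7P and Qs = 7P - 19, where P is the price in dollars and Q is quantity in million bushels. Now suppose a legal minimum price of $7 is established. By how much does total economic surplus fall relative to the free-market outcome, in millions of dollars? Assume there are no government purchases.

In a free market, 51 - 7P = 7P - 19 gives the equilibrium P* = 5, Q* = 16.
The floor of 7 is above the equilibrium price 5, so it binds.
At P = 7: Qd = 51 - 7·7 = 2 and Qs = 7·7 - 19 = 30.
Quantity traded falls to 2. At Q = 2 the demand price is (51 - 2)/7 = 7 and the supply price is (19 + 2)/7 = 3.
Deadweight loss = ½ · (7 - 3) · (16 - 2) = ½ · 4 · 14 = 28.

28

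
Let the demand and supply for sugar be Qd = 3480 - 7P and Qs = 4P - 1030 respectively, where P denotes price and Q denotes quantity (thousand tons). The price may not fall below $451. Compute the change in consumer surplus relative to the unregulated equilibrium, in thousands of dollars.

Equilibrium: 3480 - 7P = 4P - 1030, so 4510 = 11P and P* = 410, Q* = 610.
Since 451 > 410, the floor is binding.
At P = 451: Qd = 3480 - 7·451 = 323 and Qs = 4·451 - 1030 = 774.
Consumer surplus without the control is ½ · (3480/7 - 410) · 610 = 186050/7.
With the floor, consumers buy 323 units at 451, so CS = ½ · (3480/7 - 451) · 323 = 104329/14.
Change in consumer surplus = 104329/14 - 186050/7 = -19126.5.

-19126.5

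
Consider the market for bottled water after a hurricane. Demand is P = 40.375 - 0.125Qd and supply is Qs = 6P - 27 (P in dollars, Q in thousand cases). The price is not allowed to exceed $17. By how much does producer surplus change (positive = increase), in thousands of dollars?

-792

Rearranging demand gives Qd = 323 - 8P. Equilibrium: 323 - 8P = 6P - 27, so 350 = 14P and P* = 25, Q* = 123.
The ceiling of 17 is below the equilibrium price 25, so it binds.
At P = 17: Qd = 323 - 8·17 = 187 and Qs = 6·17 - 27 = 75.
Producer surplus without the control is ½ · (25 - 4.5) · 123 = 1260.75.
With the ceiling, producers sell 75 units at 17, so PS = ½ · (17 - 4.5) · 75 = 468.75.
Change in producer surplus = 468.75 - 1260.75 = -792.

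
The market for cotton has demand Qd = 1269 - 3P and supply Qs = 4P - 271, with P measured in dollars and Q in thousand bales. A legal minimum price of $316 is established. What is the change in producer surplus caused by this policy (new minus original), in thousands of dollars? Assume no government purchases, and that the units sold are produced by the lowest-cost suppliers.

Without the control the market clears where 1269 - 3P = 4P - 271, i.e. P* = 220 and Q* = 609.
Since 316 > 220, the floor is binding.
At P = 316: Qd = 1269 - 3·316 = 321 and Qs = 4·316 - 271 = 993.
Producer surplus without the control is ½ · (220 - 67.75) · 609 = 46360.125.
With the floor, 321 units are sold at 316. The supply price at Q = 321 is 148, so PS = ½ · [(316 - 67.75) + (316 - 148)] · 321 = 66808.125.
Change in producer surplus = 66808.125 - 46360.125 = 20448.

20448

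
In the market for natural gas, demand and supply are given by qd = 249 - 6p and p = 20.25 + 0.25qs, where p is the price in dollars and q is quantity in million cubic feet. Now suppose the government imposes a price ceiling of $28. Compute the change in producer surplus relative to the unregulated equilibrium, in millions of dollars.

-205

Rearranging supply gives qs = 4p - 81. Without the control the market clears where 249 - 6p = 4p - 81, i.e. p* = 33 and q* = 51.
Because the ceiling (28) lies below the market-clearing price, it is binding.
At p = 28: qd = 249 - 6·28 = 81 and qs = 4·28 - 81 = 31.
Producer surplus without the control is ½ · (33 - 20.25) · 51 = 325.125.
With the ceiling, producers sell 31 units at 28, so PS = ½ · (28 - 20.25) · 31 = 120.125.
Change in producer surplus = 120.125 - 325.125 = -205.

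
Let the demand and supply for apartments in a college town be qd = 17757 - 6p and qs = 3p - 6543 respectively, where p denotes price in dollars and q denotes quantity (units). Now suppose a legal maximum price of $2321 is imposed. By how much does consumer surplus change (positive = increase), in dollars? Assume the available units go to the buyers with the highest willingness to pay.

In a free market, 17757 - 6p = 3p - 6543 gives the equilibrium p* = 2700, q* = 1557.
Since 2321 < 2700, the ceiling is binding.
At p = 2321: qd = 17757 - 6·2321 = 3831 and qs = 3·2321 - 6543 = 420.
Consumer surplus without the control is ½ · (2959.5 - 2700) · 1557 = 202020.75.
With the ceiling, 420 units are sold at 2321 (assume they go to the highest-value buyers). The demand price at q = 420 is 2889.5, so CS = ½ · [(2959.5 - 2321) + (2889.5 - 2321)] · 420 = 253470.
Change in consumer surplus = 253470 - 202020.75 = 51449.25.

51449.25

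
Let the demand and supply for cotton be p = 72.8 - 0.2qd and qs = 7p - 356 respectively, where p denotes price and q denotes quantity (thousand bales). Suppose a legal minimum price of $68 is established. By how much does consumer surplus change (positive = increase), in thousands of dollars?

Rearranging demand gives qd = 364 - 5p. Without the control the market clears where 364 - 5p = 7p - 356, i.e. p* = 60 and q* = 64.
Because the floor (68) lies above the market-clearing price, it is binding.
At p = 68: qd = 364 - 5·68 = 24 and qs = 7·68 - 356 = 120.
Consumer surplus without the control is ½ · (72.8 - 60) · 64 = 409.6.
With the floor, consumers buy 24 units at 68, so CS = ½ · (72.8 - 68) · 24 = 57.6.
Change in consumer surplus = 57.6 - 409.6 = -352.

-352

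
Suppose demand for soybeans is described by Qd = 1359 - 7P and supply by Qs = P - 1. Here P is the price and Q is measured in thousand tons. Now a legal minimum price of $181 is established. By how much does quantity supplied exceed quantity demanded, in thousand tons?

88

Equilibrium: 1359 - 7P = P - 1, so 1360 = 8P and P* = 170, Q* = 169.
Because the floor (181) lies above the market-clearing price, it is binding.
At P = 181: Qd = 1359 - 7·181 = 92 and Qs = 181 - 1 = 180.
Surplus = Qs - Qd = 180 - 92 = 88.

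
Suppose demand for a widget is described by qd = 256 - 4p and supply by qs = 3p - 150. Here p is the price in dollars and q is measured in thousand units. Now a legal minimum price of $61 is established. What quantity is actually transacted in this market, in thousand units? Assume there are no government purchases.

Equilibrium: 256 - 4p = 3p - 150, so 406 = 7p and p* = 58, q* = 24.
The floor of 61 is above the equilibrium price 58, so it binds.
At p = 61: qd = 256 - 4·61 = 12 and qs = 3·61 - 150 = 33.
The quantity actually transacted is the short side, demand: 12.

12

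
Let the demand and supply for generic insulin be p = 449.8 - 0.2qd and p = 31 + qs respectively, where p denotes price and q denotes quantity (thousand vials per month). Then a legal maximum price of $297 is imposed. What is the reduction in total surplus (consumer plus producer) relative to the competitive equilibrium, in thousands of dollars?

Rearranging demand gives qd = 2249 - 5p; rearranging supply gives qs = p - 31. Without the control the market clears where 2249 - 5p = p - 31, i.e. p* = 380 and q* = 349.
The ceiling of 297 is below the equilibrium price 380, so it binds.
At p = 297: qd = 2249 - 5·297 = 764 and qs = 297 - 31 = 266.
Quantity traded falls to 266. At q = 266 the demand price is (2249 - 266)/5 = 396.6 and the supply price is 31 + 266 = 297.
Deadweight loss = ½ · (396.6 - 297) · (349 - 266) = ½ · 99.6 · 83 = 4133.4.

4133.4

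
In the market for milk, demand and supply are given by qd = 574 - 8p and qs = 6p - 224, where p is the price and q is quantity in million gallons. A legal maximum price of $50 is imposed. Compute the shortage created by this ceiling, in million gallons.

98

Equilibrium: 574 - 8p = 6p - 224, so 798 = 14p and p* = 57, q* = 118.
Because the ceiling (50) lies below the market-clearing price, it is binding.
At p = 50: qd = 574 - 8·50 = 174 and qs = 6·50 - 224 = 76.
Shortage = qd - qs = 174 - 76 = 98.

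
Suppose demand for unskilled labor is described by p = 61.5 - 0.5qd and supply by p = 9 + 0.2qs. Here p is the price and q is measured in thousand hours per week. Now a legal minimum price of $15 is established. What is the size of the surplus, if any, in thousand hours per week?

Rearranging demand gives qd = 123 - 2p; rearranging supply gives qs = 5p - 45. Without the control the market clears where 123 - 2p = 5p - 45, i.e. p* = 24 and q* = 75.
Since 15 is below p* = 24, the floor does not bind and the free-market outcome prevails.
Since the control does not bind, there is no surplus.

0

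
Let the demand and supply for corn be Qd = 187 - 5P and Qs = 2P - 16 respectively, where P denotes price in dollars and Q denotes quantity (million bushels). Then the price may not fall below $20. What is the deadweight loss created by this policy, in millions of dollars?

0

In a free market, 187 - 5P = 2P - 16 gives the equilibrium P* = 29, Q* = 42.
Since 20 is below P* = 29, the floor does not bind and the free-market outcome prevails.
Since the control does not bind, no trades are prevented and deadweight loss is zero.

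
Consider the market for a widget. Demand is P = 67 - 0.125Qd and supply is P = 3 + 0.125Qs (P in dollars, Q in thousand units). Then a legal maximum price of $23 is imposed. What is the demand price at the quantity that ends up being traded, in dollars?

47

Rearranging demand gives Qd = 536 - 8P; rearranging supply gives Qs = 8P - 24. Equilibrium: 536 - 8P = 8P - 24, so 560 = 16P and P* = 35, Q* = 256.
The ceiling of 23 is below the equilibrium price 35, so it binds.
At P = 23: Qd = 536 - 8·23 = 352 and Qs = 8·23 - 24 = 160.
Only 160 units reach the market. On the demand curve, the marginal buyer's willingness to pay at Q = 160 is (536 - 160)/8 = 47.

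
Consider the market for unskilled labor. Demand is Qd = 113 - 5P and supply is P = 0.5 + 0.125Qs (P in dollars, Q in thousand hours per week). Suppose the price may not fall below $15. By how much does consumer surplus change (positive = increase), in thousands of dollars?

Rearranging supply gives Qs = 8P - 4. Setting quantity demanded equal to quantity supplied, 113 - 5P = 8P - 4, gives P* = 9 and Q* = 68.
Since 15 > 9, the floor is binding.
At P = 15: Qd = 113 - 5·15 = 38 and Qs = 8·15 - 4 = 116.
Consumer surplus without the control is ½ · (22.6 - 9) · 68 = 462.4.
With the floor, consumers buy 38 units at 15, so CS = ½ · (22.6 - 15) · 38 = 144.4.
Change in consumer surplus = 144.4 - 462.4 = -318.

-318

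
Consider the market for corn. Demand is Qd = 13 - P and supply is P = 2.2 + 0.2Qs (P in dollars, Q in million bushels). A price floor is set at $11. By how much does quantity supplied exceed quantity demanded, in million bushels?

Rearranging supply gives Qs = 5P - 11. Without the control the market clears where 13 - P = 5P - 11, i.e. P* = 4 and Q* = 9.
Since 11 > 4, the floor is binding.
At P = 11: Qd = 13 - 11 = 2 and Qs = 5·11 - 11 = 44.
Surplus = Qs - Qd = 44 - 2 = 42.

42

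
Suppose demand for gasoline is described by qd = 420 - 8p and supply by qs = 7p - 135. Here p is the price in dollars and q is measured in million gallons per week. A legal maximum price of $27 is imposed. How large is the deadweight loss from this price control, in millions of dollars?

656.25

Without the control the market clears where 420 - 8p = 7p - 135, i.e. p* = 37 and q* = 124.
The ceiling of 27 is below the equilibrium price 37, so it binds.
At p = 27: qd = 420 - 8·27 = 204 and qs = 7·27 - 135 = 54.
Quantity traded falls to 54. At q = 54 the demand price is (420 - 54)/8 = 45.75 and the supply price is (135 + 54)/7 = 27.
Deadweight loss = ½ · (45.75 - 27) · (124 - 54) = ½ · 18.75 · 70 = 656.25.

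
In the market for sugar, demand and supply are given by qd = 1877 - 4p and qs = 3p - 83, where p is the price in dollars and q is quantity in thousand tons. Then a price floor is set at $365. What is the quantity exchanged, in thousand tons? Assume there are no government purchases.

Equilibrium: 1877 - 4p = 3p - 83, so 1960 = 7p and p* = 280, q* = 757.
Because the floor (365) lies above the market-clearing price, it is binding.
At p = 365: qd = 1877 - 4·365 = 417 and qs = 3·365 - 83 = 1012.
The quantity actually transacted is the short side, demand: 417.

417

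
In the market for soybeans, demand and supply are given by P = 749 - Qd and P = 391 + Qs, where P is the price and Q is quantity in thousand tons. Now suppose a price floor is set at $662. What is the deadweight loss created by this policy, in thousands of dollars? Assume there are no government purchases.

8464

Rearranging demand gives Qd = 749 - P; rearranging supply gives Qs = P - 391. Equilibrium: 749 - P = P - 391, so 1140 = 2P and P* = 570, Q* = 179.
Because the floor (662) lies above the market-clearing price, it is binding.
At P = 662: Qd = 749 - 662 = 87 and Qs = 662 - 391 = 271.
Quantity traded falls to 87. At Q = 87 the demand price is 749 - 87 = 662 and the supply price is 391 + 87 = 478.
Deadweight loss = ½ · (662 - 478) · (179 - 87) = ½ · 184 · 92 = 8464.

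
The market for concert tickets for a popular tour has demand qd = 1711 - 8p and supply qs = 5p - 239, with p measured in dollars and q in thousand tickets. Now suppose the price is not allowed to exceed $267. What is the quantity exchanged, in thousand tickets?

Without the control the market clears where 1711 - 8p = 5p - 239, i.e. p* = 150 and q* = 511.
Since 267 is above p* = 150, the ceiling does not bind and the free-market outcome prevails.

511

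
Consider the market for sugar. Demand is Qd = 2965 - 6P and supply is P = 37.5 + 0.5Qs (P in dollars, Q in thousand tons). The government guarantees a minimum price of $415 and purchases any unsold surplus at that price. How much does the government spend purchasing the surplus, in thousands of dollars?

Rearranging supply gives Qs = 2P - 75. Setting quantity demanded equal to quantity supplied, 2965 - 6P = 2P - 75, gives P* = 380 and Q* = 685.
Because the floor (415) lies above the market-clearing price, it is binding.
At P = 415: Qd = 2965 - 6·415 = 475 and Qs = 2·415 - 75 = 755.
Surplus = Qs - Qd = 280.
Government expenditure = surplus × support price = 280 × 415 = 116200.

116200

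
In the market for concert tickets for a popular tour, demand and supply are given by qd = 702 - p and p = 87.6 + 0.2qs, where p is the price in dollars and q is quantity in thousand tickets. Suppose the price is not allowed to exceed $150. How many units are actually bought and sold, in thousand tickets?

312

Rearranging supply gives qs = 5p - 438. Without the control the market clears where 702 - p = 5p - 438, i.e. p* = 190 and q* = 512.
The ceiling of 150 is below the equilibrium price 190, so it binds.
At p = 150: qd = 702 - 150 = 552 and qs = 5·150 - 438 = 312.
The quantity actually transacted is the short side, supply: 312.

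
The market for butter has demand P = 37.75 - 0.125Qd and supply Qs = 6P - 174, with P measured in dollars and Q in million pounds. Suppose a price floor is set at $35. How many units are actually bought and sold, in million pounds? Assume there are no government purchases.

22

Rearranging demand gives Qd = 302 - 8P. In a free market, 302 - 8P = 6P - 174 gives the equilibrium P* = 34, Q* = 30.
Because the floor (35) lies above the market-clearing price, it is binding.
At P = 35: Qd = 302 - 8·35 = 22 and Qs = 6·35 - 174 = 36.
The quantity actually transacted is the short side, demand: 22.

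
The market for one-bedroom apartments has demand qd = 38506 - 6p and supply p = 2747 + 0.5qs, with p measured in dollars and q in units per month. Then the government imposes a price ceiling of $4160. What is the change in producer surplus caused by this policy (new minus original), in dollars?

-5582440

Rearranging supply gives qs = 2p - 5494. In a free market, 38506 - 6p = 2p - 5494 gives the equilibrium p* = 5500, q* = 5506.
Since 4160 < 5500, the ceiling is binding.
At p = 4160: qd = 38506 - 6·4160 = 13546 and qs = 2·4160 - 5494 = 2826.
Producer surplus without the control is ½ · (5500 - 2747) · 5506 = 7579009.
With the ceiling, producers sell 2826 units at 4160, so PS = ½ · (4160 - 2747) · 2826 = 1996569.
Change in producer surplus = 1996569 - 7579009 = -5582440.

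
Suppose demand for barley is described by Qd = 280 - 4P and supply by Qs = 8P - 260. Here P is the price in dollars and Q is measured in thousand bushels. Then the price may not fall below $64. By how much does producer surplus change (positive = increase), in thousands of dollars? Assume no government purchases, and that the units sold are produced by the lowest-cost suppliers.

Equilibrium: 280 - 4P = 8P - 260, so 540 = 12P and P* = 45, Q* = 100.
The floor of 64 is above the equilibrium price 45, so it binds.
At P = 64: Qd = 280 - 4·64 = 24 and Qs = 8·64 - 260 = 252.
Producer surplus without the control is ½ · (45 - 32.5) · 100 = 625.
With the floor, 24 units are sold at 64. The supply price at Q = 24 is 35.5, so PS = ½ · [(64 - 32.5) + (64 - 35.5)] · 24 = 720.
Change in producer surplus = 720 - 625 = 95.

95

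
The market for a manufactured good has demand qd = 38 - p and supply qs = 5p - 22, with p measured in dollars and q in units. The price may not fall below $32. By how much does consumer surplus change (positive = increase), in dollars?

-374

Setting quantity demanded equal to quantity supplied, 38 - p = 5p - 22, gives p* = 10 and q* = 28.
Because the floor (32) lies above the market-clearing price, it is binding.
At p = 32: qd = 38 - 32 = 6 and qs = 5·32 - 22 = 138.
Consumer surplus without the control is ½ · (38 - 10) · 28 = 392.
With the floor, consumers buy 6 units at 32, so CS = ½ · (38 - 32) · 6 = 18.
Change in consumer surplus = 18 - 392 = -374.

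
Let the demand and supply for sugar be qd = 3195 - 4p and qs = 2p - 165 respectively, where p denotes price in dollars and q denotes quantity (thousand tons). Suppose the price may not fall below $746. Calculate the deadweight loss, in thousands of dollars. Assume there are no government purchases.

207576

Equilibrium: 3195 - 4p = 2p - 165, so 3360 = 6p and p* = 560, q* = 955.
Since 746 > 560, the floor is binding.
At p = 746: qd = 3195 - 4·746 = 211 and qs = 2·746 - 165 = 1327.
Quantity traded falls to 211. At q = 211 the demand price is (3195 - 211)/4 = 746 and the supply price is (165 + 211)/2 = 188.
Deadweight loss = ½ · (746 - 188) · (955 - 211) = ½ · 558 · 744 = 207576.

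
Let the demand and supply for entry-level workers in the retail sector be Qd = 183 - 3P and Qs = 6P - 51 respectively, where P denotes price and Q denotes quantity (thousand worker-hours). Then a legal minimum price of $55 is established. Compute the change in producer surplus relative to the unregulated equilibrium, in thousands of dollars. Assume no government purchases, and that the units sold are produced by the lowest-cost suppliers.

-108.75

Setting quantity demanded equal to quantity supplied, 183 - 3P = 6P - 51, gives P* = 26 and Q* = 105.
Because the floor (55) lies above the market-clearing price, it is binding.
At P = 55: Qd = 183 - 3·55 = 18 and Qs = 6·55 - 51 = 279.
Producer surplus without the control is ½ · (26 - 8.5) · 105 = 918.75.
With the floor, 18 units are sold at 55. The supply price at Q = 18 is 11.5, so PS = ½ · [(55 - 8.5) + (55 - 11.5)] · 18 = 810.
Change in producer surplus = 810 - 918.75 = -108.75.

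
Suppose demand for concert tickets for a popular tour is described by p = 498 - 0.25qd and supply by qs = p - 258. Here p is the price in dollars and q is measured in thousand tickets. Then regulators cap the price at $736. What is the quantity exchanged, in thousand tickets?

192

Rearranging demand gives qd = 1992 - 4p. Without the control the market clears where 1992 - 4p = p - 258, i.e. p* = 450 and q* = 192.
The ceiling of 736 is above the equilibrium price 450, so it is not binding; the market clears at p* = 450, q* = 192.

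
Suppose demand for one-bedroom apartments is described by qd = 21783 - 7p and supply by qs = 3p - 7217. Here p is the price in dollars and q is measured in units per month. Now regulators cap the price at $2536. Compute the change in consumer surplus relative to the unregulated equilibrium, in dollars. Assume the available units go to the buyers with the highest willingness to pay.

57148

Equilibrium: 21783 - 7p = 3p - 7217, so 29000 = 10p and p* = 2900, q* = 1483.
Since 2536 < 2900, the ceiling is binding.
At p = 2536: qd = 21783 - 7·2536 = 4031 and qs = 3·2536 - 7217 = 391.
Consumer surplus without the control is ½ · (21783/7 - 2900) · 1483 = 2199289/14.
With the ceiling, 391 units are sold at 2536 (assume they go to the highest-value buyers). The demand price at q = 391 is 3056, so CS = ½ · [(21783/7 - 2536) + (3056 - 2536)] · 391 = 2999361/14.
Change in consumer surplus = 2999361/14 - 2199289/14 = 57148.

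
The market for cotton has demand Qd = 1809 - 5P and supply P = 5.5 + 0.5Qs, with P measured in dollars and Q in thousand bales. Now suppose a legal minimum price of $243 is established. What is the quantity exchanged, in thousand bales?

Rearranging supply gives Qs = 2P - 11. In a free market, 1809 - 5P = 2P - 11 gives the equilibrium P* = 260, Q* = 509.
Since 243 is below P* = 260, the floor does not bind and the free-market outcome prevails.

509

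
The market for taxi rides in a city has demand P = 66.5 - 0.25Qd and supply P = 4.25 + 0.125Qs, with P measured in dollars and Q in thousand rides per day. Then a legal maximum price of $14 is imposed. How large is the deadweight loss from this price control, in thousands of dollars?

Rearranging demand gives Qd = 266 - 4P; rearranging supply gives Qs = 8P - 34. In a free market, 266 - 4P = 8P - 34 gives the equilibrium P* = 25, Q* = 166.
Because the ceiling (14) lies below the market-clearing price, it is binding.
At P = 14: Qd = 266 - 4·14 = 210 and Qs = 8·14 - 34 = 78.
Quantity traded falls to 78. At Q = 78 the demand price is (266 - 78)/4 = 47 and the supply price is (34 + 78)/8 = 14.
Deadweight loss = ½ · (47 - 14) · (166 - 78) = ½ · 33 · 88 = 1452.

1452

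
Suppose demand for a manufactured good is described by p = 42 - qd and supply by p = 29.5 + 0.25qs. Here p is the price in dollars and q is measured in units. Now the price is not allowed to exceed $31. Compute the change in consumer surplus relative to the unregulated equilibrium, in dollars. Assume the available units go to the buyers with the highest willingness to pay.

Rearranging demand gives qd = 42 - p; rearranging supply gives qs = 4p - 118. Equilibrium: 42 - p = 4p - 118, so 160 = 5p and p* = 32, q* = 10.
Because the ceiling (31) lies below the market-clearing price, it is binding.
At p = 31: qd = 42 - 31 = 11 and qs = 4·31 - 118 = 6.
Consumer surplus without the control is ½ · (42 - 32) · 10 = 50.
With the ceiling, 6 units are sold at 31 (assume they go to the highest-value buyers). The demand price at q = 6 is 36, so CS = ½ · [(42 - 31) + (36 - 31)] · 6 = 48.
Change in consumer surplus = 48 - 50 = -2.

-2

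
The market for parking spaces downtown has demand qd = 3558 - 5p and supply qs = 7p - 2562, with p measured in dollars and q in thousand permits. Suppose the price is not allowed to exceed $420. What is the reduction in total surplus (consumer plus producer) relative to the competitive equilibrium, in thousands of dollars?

Setting quantity demanded equal to quantity supplied, 3558 - 5p = 7p - 2562, gives p* = 510 and q* = 1008.
Since 420 < 510, the ceiling is binding.
At p = 420: qd = 3558 - 5·420 = 1458 and qs = 7·420 - 2562 = 378.
Quantity traded falls to 378. At q = 378 the demand price is (3558 - 378)/5 = 636 and the supply price is (2562 + 378)/7 = 420.
Deadweight loss = ½ · (636 - 420) · (1008 - 378) = ½ · 216 · 630 = 68040.

68040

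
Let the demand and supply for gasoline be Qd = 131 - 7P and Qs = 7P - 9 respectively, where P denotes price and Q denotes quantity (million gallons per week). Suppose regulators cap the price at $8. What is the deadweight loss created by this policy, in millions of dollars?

28

Without the control the market clears where 131 - 7P = 7P - 9, i.e. P* = 10 and Q* = 61.
The ceiling of 8 is below the equilibrium price 10, so it binds.
At P = 8: Qd = 131 - 7·8 = 75 and Qs = 7·8 - 9 = 47.
Quantity traded falls to 47. At Q = 47 the demand price is (131 - 47)/7 = 12 and the supply price is (9 + 47)/7 = 8.
Deadweight loss = ½ · (12 - 8) · (61 - 47) = ½ · 4 · 14 = 28.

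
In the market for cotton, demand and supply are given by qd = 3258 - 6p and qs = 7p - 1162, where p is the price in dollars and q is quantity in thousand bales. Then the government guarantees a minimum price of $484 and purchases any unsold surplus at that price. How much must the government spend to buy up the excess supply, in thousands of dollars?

906048

Equilibrium: 3258 - 6p = 7p - 1162, so 4420 = 13p and p* = 340, q* = 1218.
Since 484 > 340, the floor is binding.
At p = 484: qd = 3258 - 6·484 = 354 and qs = 7·484 - 1162 = 2226.
Surplus = qs - qd = 1872.
Government expenditure = surplus × support price = 1872 × 484 = 906048.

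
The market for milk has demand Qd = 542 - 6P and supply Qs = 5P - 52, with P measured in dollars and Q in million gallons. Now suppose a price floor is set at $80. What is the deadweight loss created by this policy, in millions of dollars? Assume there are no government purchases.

Equilibrium: 542 - 6P = 5P - 52, so 594 = 11P and P* = 54, Q* = 218.
Because the floor (80) lies above the market-clearing price, it is binding.
At P = 80: Qd = 542 - 6·80 = 62 and Qs = 5·80 - 52 = 348.
Quantity traded falls to 62. At Q = 62 the demand price is (542 - 62)/6 = 80 and the supply price is (52 + 62)/5 = 22.8.
Deadweight loss = ½ · (80 - 22.8) · (218 - 62) = ½ · 57.2 · 156 = 4461.6.

4461.6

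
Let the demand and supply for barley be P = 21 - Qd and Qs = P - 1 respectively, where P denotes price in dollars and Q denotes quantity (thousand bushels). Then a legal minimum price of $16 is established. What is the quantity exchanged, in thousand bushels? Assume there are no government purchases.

Rearranging demand gives Qd = 21 - P. Setting quantity demanded equal to quantity supplied, 21 - P = P - 1, gives P* = 11 and Q* = 10.
Since 16 > 11, the floor is binding.
At P = 16: Qd = 21 - 16 = 5 and Qs = 16 - 1 = 15.
The quantity actually transacted is the short side, demand: 5.

5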